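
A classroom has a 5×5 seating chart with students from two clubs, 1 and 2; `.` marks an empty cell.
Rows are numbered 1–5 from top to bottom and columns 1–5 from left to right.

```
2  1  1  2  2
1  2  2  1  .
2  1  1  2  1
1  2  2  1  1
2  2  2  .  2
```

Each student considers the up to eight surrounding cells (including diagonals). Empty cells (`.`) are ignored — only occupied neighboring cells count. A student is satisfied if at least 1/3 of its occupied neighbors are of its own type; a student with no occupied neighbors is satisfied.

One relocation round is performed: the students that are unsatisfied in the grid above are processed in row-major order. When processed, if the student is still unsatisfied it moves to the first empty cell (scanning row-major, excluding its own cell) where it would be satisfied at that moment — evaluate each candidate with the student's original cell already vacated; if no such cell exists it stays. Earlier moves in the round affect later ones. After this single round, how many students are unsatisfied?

Initially unsatisfied (in order): (3,4), (4,1), (5,5).
  (3,4) → (2,5).
  (4,1) → (3,4).
  (5,5) → (4,1).
Resulting grid:
2 1 1 2 2
1 2 2 1 2
2 1 1 1 1
2 2 2 1 1
2 2 2 . .
Unsatisfied now: (2,3), (3,2).

2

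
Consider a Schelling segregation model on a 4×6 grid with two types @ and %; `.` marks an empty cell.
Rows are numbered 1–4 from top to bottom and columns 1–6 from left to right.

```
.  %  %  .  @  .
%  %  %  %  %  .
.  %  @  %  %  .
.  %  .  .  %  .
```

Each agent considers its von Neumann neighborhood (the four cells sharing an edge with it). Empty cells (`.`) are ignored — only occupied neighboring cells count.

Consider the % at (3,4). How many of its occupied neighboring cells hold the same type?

2

Occupied neighbors of (3,4): (2,4)=%, (3,3)=@, (3,5)=%.
Same type (%): 2 of 3.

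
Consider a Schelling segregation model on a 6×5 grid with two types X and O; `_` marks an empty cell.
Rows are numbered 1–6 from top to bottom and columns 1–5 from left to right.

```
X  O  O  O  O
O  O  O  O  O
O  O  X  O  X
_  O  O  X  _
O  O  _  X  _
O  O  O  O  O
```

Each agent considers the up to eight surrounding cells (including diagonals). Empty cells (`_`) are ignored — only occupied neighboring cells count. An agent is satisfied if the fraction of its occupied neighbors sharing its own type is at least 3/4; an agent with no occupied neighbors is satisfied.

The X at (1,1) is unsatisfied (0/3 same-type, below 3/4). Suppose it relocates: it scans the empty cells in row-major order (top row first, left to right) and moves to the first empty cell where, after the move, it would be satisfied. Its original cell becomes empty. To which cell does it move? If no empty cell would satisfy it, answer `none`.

Vacating (1,1). Empty cells in order:
  (4,1): 0/5 same-type → still unsatisfied.
  (4,5): 3/4 same-type → satisfied — stop here.

(4,5)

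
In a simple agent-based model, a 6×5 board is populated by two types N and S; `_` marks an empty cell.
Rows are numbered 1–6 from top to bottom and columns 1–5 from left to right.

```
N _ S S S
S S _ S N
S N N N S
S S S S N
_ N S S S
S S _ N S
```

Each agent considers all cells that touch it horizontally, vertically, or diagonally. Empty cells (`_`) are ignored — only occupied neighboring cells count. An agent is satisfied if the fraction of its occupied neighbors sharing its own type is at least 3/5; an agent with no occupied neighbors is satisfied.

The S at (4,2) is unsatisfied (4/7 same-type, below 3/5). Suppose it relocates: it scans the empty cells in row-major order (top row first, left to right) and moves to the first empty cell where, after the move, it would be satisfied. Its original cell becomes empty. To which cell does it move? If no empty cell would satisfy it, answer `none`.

(1,2)

Vacating (4,2). Empty cells in order:
  (1,2): 3/4 same-type → satisfied — stop here.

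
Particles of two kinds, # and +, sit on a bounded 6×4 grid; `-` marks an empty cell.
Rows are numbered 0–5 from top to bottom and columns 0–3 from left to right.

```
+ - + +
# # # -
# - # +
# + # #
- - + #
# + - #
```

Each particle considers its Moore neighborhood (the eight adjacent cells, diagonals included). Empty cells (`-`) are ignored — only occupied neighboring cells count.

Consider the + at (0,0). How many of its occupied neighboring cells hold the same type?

0

Occupied neighbors of (0,0): (1,0)=#, (1,1)=#.
Same type (+): 0 of 2.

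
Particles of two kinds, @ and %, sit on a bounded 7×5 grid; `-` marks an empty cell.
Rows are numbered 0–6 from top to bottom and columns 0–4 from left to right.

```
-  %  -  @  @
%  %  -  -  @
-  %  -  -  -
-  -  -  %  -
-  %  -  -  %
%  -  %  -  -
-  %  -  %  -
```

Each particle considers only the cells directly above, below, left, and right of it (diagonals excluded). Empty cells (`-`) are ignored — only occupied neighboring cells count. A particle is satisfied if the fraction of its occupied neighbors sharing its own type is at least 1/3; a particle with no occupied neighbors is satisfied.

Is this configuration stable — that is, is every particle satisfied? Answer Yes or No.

(0,1)% 1/1 ✓
(0,3)@ 1/1 ✓
(0,4)@ 2/2 ✓
(1,0)% 1/1 ✓
(1,1)% 3/3 ✓
(1,4)@ 1/1 ✓
(2,1)% 1/1 ✓
(3,3)% 0/0 ✓
(4,1)% 0/0 ✓
(4,4)% 0/0 ✓
(5,0)% 0/0 ✓
(5,2)% 0/0 ✓
(6,1)% 0/0 ✓
(6,3)% 0/0 ✓
All meet the threshold, so the configuration is stable.

Yes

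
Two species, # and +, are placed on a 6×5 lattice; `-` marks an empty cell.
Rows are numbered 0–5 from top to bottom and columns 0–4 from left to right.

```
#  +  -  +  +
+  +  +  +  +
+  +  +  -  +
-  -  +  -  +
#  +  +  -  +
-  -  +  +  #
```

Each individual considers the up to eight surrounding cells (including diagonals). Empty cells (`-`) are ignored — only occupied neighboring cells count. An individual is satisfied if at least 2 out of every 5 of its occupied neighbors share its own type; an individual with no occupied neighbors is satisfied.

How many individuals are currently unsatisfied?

3

Row 0: (0,0)# 0/3 not · (0,1)+ 3/4 satisfied · (0,3)+ 4/4 satisfied · (0,4)+ 3/3 satisfied
Row 1: (1,0)+ 4/5 satisfied · (1,1)+ 6/7 satisfied · (1,2)+ 6/6 satisfied · (1,3)+ 6/6 satisfied · (1,4)+ 4/4 satisfied
Row 2: (2,0)+ 3/3 satisfied · (2,1)+ 6/6 satisfied · (2,2)+ 5/5 satisfied · (2,4)+ 3/3 satisfied
Row 3: (3,2)+ 4/4 satisfied · (3,4)+ 2/2 satisfied
Row 4: (4,0)# 0/1 not · (4,1)+ 3/4 satisfied · (4,2)+ 4/4 satisfied · (4,4)+ 2/3 satisfied
Row 5: (5,2)+ 3/3 satisfied · (5,3)+ 3/4 satisfied · (5,4)# 0/2 not
Unsatisfied: (0,0), (4,0), (5,4) — 3 in total.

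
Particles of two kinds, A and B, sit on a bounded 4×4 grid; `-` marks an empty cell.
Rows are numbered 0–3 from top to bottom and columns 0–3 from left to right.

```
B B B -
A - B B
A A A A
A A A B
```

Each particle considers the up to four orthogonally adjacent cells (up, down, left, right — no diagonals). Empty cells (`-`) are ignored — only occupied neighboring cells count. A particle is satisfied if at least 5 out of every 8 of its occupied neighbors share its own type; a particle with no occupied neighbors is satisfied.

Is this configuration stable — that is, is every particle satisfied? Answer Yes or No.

(0,0)B 1/2 ✗
(0,1)B 2/2 ✓
(0,2)B 2/2 ✓
(1,0)A 1/2 ✗
(1,2)B 2/3 ✓
(1,3)B 1/2 ✗
(2,0)A 3/3 ✓
(2,1)A 3/3 ✓
(2,2)A 3/4 ✓
(2,3)A 1/3 ✗
(3,0)A 2/2 ✓
(3,1)A 3/3 ✓
(3,2)A 2/3 ✓
(3,3)B 0/2 ✗
For instance (0,0) has only 1/2 same-type neighbors, below 5/8.

No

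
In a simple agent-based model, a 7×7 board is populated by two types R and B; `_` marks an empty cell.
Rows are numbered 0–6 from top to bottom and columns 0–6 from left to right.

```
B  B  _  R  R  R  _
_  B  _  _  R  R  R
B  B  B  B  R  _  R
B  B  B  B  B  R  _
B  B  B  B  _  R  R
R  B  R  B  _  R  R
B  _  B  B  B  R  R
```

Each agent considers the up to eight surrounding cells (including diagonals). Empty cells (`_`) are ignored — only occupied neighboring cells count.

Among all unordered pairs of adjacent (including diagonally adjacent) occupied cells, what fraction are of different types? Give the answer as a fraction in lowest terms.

Scan each occupied cell's neighbors to the right and below (and the two forward diagonals) so each pair is counted once.
Row 0: B(0,0)–B(0,1)= B(0,0)–B(1,1)= B(0,1)–B(1,1)= R(0,3)–R(0,4)= R(0,3)–R(1,4)= R(0,4)–R(0,5)= R(0,4)–R(1,4)= R(0,4)–R(1,5)= R(0,5)–R(1,5)= R(0,5)–R(1,6)= R(0,5)–R(1,4)=  → 0/11 unlike.
Row 1: B(1,1)–B(2,1)= B(1,1)–B(2,2)= B(1,1)–B(2,0)= R(1,4)–R(1,5)= R(1,4)–R(2,4)= R(1,4)–B(2,3)≠ R(1,5)–R(1,6)= R(1,5)–R(2,6)= R(1,5)–R(2,4)= R(1,6)–R(2,6)=  → 1/10 unlike.
Row 2: B(2,0)–B(2,1)= B(2,0)–B(3,0)= B(2,0)–B(3,1)= B(2,1)–B(2,2)= B(2,1)–B(3,1)= B(2,1)–B(3,2)= B(2,1)–B(3,0)= B(2,2)–B(2,3)= B(2,2)–B(3,2)= B(2,2)–B(3,3)= B(2,2)–B(3,1)= B(2,3)–R(2,4)≠ B(2,3)–B(3,3)= B(2,3)–B(3,4)= B(2,3)–B(3,2)= R(2,4)–B(3,4)≠ R(2,4)–R(3,5)= R(2,4)–B(3,3)≠ R(2,6)–R(3,5)=  → 3/19 unlike.
Row 3: B(3,0)–B(3,1)= B(3,0)–B(4,0)= B(3,0)–B(4,1)= B(3,1)–B(3,2)= B(3,1)–B(4,1)= B(3,1)–B(4,2)= B(3,1)–B(4,0)= B(3,2)–B(3,3)= B(3,2)–B(4,2)= B(3,2)–B(4,3)= B(3,2)–B(4,1)= B(3,3)–B(3,4)= B(3,3)–B(4,3)= B(3,3)–B(4,2)= B(3,4)–R(3,5)≠ B(3,4)–R(4,5)≠ B(3,4)–B(4,3)= R(3,5)–R(4,5)= R(3,5)–R(4,6)=  → 2/19 unlike.
Row 4: B(4,0)–B(4,1)= B(4,0)–R(5,0)≠ B(4,0)–B(5,1)= B(4,1)–B(4,2)= B(4,1)–B(5,1)= B(4,1)–R(5,2)≠ B(4,1)–R(5,0)≠ B(4,2)–B(4,3)= B(4,2)–R(5,2)≠ B(4,2)–B(5,3)= B(4,2)–B(5,1)= B(4,3)–B(5,3)= B(4,3)–R(5,2)≠ R(4,5)–R(4,6)= R(4,5)–R(5,5)= R(4,5)–R(5,6)= R(4,6)–R(5,6)= R(4,6)–R(5,5)=  → 5/18 unlike.
Row 5: R(5,0)–B(5,1)≠ R(5,0)–B(6,0)≠ B(5,1)–R(5,2)≠ B(5,1)–B(6,2)= B(5,1)–B(6,0)= R(5,2)–B(5,3)≠ R(5,2)–B(6,2)≠ R(5,2)–B(6,3)≠ B(5,3)–B(6,3)= B(5,3)–B(6,4)= B(5,3)–B(6,2)= R(5,5)–R(5,6)= R(5,5)–R(6,5)= R(5,5)–R(6,6)= R(5,5)–B(6,4)≠ R(5,6)–R(6,6)= R(5,6)–R(6,5)=  → 7/17 unlike.
Row 6: B(6,2)–B(6,3)= B(6,3)–B(6,4)= B(6,4)–R(6,5)≠ R(6,5)–R(6,6)=  → 1/4 unlike.
Total adjacent occupied pairs: 98; unlike-type pairs: 19.
19/98 is already in lowest terms.

19/98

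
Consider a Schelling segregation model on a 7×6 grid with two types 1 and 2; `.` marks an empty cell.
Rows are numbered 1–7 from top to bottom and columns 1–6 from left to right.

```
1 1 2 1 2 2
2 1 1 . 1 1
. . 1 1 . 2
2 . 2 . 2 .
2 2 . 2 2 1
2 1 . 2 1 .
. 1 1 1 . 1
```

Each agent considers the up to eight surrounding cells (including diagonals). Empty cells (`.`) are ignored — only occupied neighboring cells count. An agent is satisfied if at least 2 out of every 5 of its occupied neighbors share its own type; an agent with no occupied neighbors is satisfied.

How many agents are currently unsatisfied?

Row 1: (1,1)1 2/3 ok · (1,2)1 3/5 ok · (1,3)2 0/4 unhappy · (1,4)1 2/4 ok · (1,5)2 1/4 unhappy · (1,6)2 1/3 unhappy
Row 2: (2,1)2 0/3 unhappy · (2,2)1 4/6 ok · (2,3)1 5/6 ok · (2,5)1 3/6 ok · (2,6)1 1/4 unhappy
Row 3: (3,3)1 3/4 ok · (3,4)1 3/5 ok · (3,6)2 1/3 unhappy
Row 4: (4,1)2 2/2 ok · (4,3)2 2/4 ok · (4,5)2 3/5 ok
Row 5: (5,1)2 3/4 ok · (5,2)2 4/5 ok · (5,4)2 4/5 ok · (5,5)2 3/5 ok · (5,6)1 1/3 unhappy
Row 6: (6,1)2 2/4 ok · (6,2)1 2/5 ok · (6,4)2 2/5 ok · (6,5)1 3/6 ok
Row 7: (7,2)1 2/3 ok · (7,3)1 3/4 ok · (7,4)1 2/3 ok · (7,6)1 1/1 ok
Unsatisfied: (1,3), (1,5), (1,6), (2,1), (2,6), (3,6), (5,6) — 7 in total.

7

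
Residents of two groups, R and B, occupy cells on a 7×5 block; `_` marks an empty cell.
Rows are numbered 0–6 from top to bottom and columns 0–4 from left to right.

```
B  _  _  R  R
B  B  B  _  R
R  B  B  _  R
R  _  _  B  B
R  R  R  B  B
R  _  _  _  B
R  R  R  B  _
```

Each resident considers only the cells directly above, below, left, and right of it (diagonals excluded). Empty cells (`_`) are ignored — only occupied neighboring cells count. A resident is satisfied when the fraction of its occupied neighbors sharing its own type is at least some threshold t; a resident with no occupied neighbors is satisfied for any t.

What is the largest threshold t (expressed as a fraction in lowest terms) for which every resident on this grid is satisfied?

(0,0)B 1/1
(0,3)R 1/1
(0,4)R 2/2
(1,0)B 2/3
(1,1)B 3/3
(1,2)B 2/2
(1,4)R 2/2
(2,0)R 1/3
(2,1)B 2/3
(2,2)B 2/2
(2,4)R 1/2
(3,0)R 2/2
(3,3)B 2/2
(3,4)B 2/3
(4,0)R 3/3
(4,1)R 2/2
(4,2)R 1/2
(4,3)B 2/3
(4,4)B 3/3
(5,0)R 2/2
(5,4)B 1/1
(6,0)R 2/2
(6,1)R 2/2
(6,2)R 1/2
(6,3)B 0/1
The smallest same-type fraction is 0/1 at (6,3), which reduces to 0/1. Any threshold above that leaves this resident unsatisfied.

0/1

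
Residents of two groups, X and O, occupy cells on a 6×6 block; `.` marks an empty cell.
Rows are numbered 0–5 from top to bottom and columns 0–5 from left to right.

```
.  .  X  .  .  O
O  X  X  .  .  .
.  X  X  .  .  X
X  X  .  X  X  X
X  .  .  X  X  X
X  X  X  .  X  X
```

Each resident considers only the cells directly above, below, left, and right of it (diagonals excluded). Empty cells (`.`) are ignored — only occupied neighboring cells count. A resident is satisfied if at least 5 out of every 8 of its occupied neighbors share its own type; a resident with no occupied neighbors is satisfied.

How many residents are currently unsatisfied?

(0,2)X 1/1 satisfied
(0,5)O 0/0 satisfied
(1,0)O 0/1 not
(1,1)X 2/3 satisfied
(1,2)X 3/3 satisfied
(2,1)X 3/3 satisfied
(2,2)X 2/2 satisfied
(2,5)X 1/1 satisfied
(3,0)X 2/2 satisfied
(3,1)X 2/2 satisfied
(3,3)X 2/2 satisfied
(3,4)X 3/3 satisfied
(3,5)X 3/3 satisfied
(4,0)X 2/2 satisfied
(4,3)X 2/2 satisfied
(4,4)X 4/4 satisfied
(4,5)X 3/3 satisfied
(5,0)X 2/2 satisfied
(5,1)X 2/2 satisfied
(5,2)X 1/1 satisfied
(5,4)X 2/2 satisfied
(5,5)X 2/2 satisfied
Unsatisfied: (1,0) — 1 in total.

1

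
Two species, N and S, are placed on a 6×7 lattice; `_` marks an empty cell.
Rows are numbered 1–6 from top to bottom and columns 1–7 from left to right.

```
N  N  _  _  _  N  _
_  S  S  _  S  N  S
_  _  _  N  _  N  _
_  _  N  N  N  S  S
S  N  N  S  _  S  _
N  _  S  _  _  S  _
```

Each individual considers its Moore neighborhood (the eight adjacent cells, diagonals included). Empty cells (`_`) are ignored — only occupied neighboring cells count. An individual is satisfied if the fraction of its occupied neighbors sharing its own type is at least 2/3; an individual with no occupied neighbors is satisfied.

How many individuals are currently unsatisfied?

Row 1: (1,1)N 1/2 not · (1,2)N 1/3 not · (1,6)N 1/3 not
Row 2: (2,2)S 1/3 not · (2,3)S 1/3 not · (2,5)S 0/4 not · (2,6)N 2/4 not · (2,7)S 0/3 not
Row 3: (3,4)N 3/5 not · (3,6)N 2/6 not
Row 4: (4,3)N 4/5 satisfied · (4,4)N 4/5 satisfied · (4,5)N 3/6 not · (4,6)S 2/4 not · (4,7)S 2/3 satisfied
Row 5: (5,1)S 0/2 not · (5,2)N 3/5 not · (5,3)N 3/5 not · (5,4)S 1/5 not · (5,6)S 3/4 satisfied
Row 6: (6,1)N 1/2 not · (6,3)S 1/3 not · (6,6)S 1/1 satisfied
Unsatisfied: (1,1), (1,2), (1,6), (2,2), (2,3), (2,5), (2,6), (2,7), (3,4), (3,6), (4,5), (4,6), (5,1), (5,2), (5,3), (5,4), (6,1), (6,3) — 18 in total.

18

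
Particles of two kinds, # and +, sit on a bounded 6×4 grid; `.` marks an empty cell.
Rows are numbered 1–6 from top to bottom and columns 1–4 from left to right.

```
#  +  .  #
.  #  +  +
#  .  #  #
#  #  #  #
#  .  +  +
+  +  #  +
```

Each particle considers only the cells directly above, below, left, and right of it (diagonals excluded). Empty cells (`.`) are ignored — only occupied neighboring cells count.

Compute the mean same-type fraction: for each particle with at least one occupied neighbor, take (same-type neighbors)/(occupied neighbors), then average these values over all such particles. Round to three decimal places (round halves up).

0.471

Row 1: (1,1)# 0/1 · (1,2)+ 0/2 · (1,4)# 0/1
Row 2: (2,2)# 0/2 · (2,3)+ 1/3 · (2,4)+ 1/3
Row 3: (3,1)# 1/1 · (3,3)# 2/3 · (3,4)# 2/3
Row 4: (4,1)# 3/3 · (4,2)# 2/2 · (4,3)# 3/4 · (4,4)# 2/3
Row 5: (5,1)# 1/2 · (5,3)+ 1/3 · (5,4)+ 2/3
Row 6: (6,1)+ 1/2 · (6,2)+ 1/2 · (6,3)# 0/3 · (6,4)+ 1/2
Sum over 20 particles: 0/1 + 0/2 + 0/1 + 0/2 + 1/3 + 1/3 + 1/1 + 2/3 + 2/3 + 3/3 + 2/2 + 3/4 + 2/3 + 1/2 + 1/3 + 2/3 + 1/2 + 1/2 + 0/3 + 1/2 = 113/12; mean = 113/12 ÷ 20 = 113/240 = 0.470833… → 0.471.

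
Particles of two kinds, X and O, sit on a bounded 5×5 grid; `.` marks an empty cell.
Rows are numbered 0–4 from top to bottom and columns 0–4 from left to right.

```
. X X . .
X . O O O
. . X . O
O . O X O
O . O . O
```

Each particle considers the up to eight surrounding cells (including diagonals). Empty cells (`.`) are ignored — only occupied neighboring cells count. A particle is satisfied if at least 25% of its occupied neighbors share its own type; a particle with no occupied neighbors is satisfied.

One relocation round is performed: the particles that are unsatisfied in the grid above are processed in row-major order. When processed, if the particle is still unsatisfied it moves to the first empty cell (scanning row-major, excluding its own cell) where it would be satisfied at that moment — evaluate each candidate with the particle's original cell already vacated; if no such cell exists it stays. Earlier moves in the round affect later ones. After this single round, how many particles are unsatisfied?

Initially unsatisfied (in order): (3,3).
  (3,3) → (0,0).
Resulting grid:
X X X . .
X . O O O
. . X . O
O . O . O
O . O . O
Unsatisfied now: (2,2).

1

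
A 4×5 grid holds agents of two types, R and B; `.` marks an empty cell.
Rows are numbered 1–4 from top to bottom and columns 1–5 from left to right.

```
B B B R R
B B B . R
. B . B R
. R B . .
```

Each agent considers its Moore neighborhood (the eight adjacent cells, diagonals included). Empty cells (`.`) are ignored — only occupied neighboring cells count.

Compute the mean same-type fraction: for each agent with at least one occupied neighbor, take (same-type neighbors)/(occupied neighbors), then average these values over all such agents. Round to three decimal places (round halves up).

0.736

Row 1: (1,1)B 3/3 · (1,2)B 5/5 · (1,3)B 3/4 · (1,4)R 2/4 · (1,5)R 2/2
Row 2: (2,1)B 4/4 · (2,2)B 6/6 · (2,3)B 5/6 · (2,5)R 3/4
Row 3: (3,2)B 4/5 · (3,4)B 2/4 · (3,5)R 1/2
Row 4: (4,2)R 0/2 · (4,3)B 2/3
Sum over 14 agents: 3/3 + 5/5 + 3/4 + 2/4 + 2/2 + 4/4 + 6/6 + 5/6 + 3/4 + 4/5 + 2/4 + 1/2 + 0/2 + 2/3 = 103/10; mean = 103/10 ÷ 14 = 103/140 = 0.735714… → 0.736.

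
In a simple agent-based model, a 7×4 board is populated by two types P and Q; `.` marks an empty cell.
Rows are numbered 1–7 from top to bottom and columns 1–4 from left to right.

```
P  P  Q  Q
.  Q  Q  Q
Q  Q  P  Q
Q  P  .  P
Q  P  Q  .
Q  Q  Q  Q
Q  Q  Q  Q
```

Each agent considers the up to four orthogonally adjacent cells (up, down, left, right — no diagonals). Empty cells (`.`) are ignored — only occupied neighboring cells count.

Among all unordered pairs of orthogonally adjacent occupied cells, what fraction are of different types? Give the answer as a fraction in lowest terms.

Scan each occupied cell's neighbors to the right and below so each pair is counted once.
Row 1: P(1,1)–P(1,2)= P(1,2)–Q(1,3)≠ P(1,2)–Q(2,2)≠ Q(1,3)–Q(1,4)= Q(1,3)–Q(2,3)= Q(1,4)–Q(2,4)=  → 2/6 unlike.
Row 2: Q(2,2)–Q(2,3)= Q(2,2)–Q(3,2)= Q(2,3)–Q(2,4)= Q(2,3)–P(3,3)≠ Q(2,4)–Q(3,4)=  → 1/5 unlike.
Row 3: Q(3,1)–Q(3,2)= Q(3,1)–Q(4,1)= Q(3,2)–P(3,3)≠ Q(3,2)–P(4,2)≠ P(3,3)–Q(3,4)≠ Q(3,4)–P(4,4)≠  → 4/6 unlike.
Row 4: Q(4,1)–P(4,2)≠ Q(4,1)–Q(5,1)= P(4,2)–P(5,2)=  → 1/3 unlike.
Row 5: Q(5,1)–P(5,2)≠ Q(5,1)–Q(6,1)= P(5,2)–Q(5,3)≠ P(5,2)–Q(6,2)≠ Q(5,3)–Q(6,3)=  → 3/5 unlike.
Row 6: Q(6,1)–Q(6,2)= Q(6,1)–Q(7,1)= Q(6,2)–Q(6,3)= Q(6,2)–Q(7,2)= Q(6,3)–Q(6,4)= Q(6,3)–Q(7,3)= Q(6,4)–Q(7,4)=  → 0/7 unlike.
Row 7: Q(7,1)–Q(7,2)= Q(7,2)–Q(7,3)= Q(7,3)–Q(7,4)=  → 0/3 unlike.
Total adjacent occupied pairs: 35; unlike-type pairs: 11.
11/35 is already in lowest terms.

11/35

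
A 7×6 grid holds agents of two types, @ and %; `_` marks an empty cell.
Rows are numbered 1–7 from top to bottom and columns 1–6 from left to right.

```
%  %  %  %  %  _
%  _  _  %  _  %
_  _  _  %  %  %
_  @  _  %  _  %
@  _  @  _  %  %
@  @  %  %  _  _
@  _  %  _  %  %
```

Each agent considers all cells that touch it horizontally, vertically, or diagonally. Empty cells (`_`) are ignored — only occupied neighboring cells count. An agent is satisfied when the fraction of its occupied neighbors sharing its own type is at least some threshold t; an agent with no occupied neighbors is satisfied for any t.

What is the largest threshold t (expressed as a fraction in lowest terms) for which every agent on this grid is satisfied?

Row 1: (1,1)% 2/2 · (1,2)% 3/3 · (1,3)% 3/3 · (1,4)% 3/3 · (1,5)% 3/3
Row 2: (2,1)% 2/2 · (2,4)% 5/5 · (2,6)% 3/3
Row 3: (3,4)% 3/3 · (3,5)% 6/6 · (3,6)% 3/3
Row 4: (4,2)@ 2/2 · (4,4)% 3/4 · (4,6)% 4/4
Row 5: (5,1)@ 3/3 · (5,3)@ 2/5 · (5,5)% 4/4 · (5,6)% 2/2
Row 6: (6,1)@ 3/3 · (6,2)@ 4/6 · (6,3)% 2/4 · (6,4)% 4/5
Row 7: (7,1)@ 2/2 · (7,3)% 2/3 · (7,5)% 2/2 · (7,6)% 1/1
The smallest same-type fraction is 2/5 at (5,3), which reduces to 2/5. Any threshold above that leaves this agent unsatisfied.

2/5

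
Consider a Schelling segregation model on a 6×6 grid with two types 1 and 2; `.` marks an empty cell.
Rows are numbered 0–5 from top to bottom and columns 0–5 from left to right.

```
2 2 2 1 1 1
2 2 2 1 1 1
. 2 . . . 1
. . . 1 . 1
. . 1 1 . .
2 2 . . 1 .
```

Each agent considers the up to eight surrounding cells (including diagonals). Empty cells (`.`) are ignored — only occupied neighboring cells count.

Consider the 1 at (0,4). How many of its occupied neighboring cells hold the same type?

Occupied neighbors of (0,4): (0,3)=1, (0,5)=1, (1,3)=1, (1,4)=1, (1,5)=1.
Same type (1): 5 of 5.

5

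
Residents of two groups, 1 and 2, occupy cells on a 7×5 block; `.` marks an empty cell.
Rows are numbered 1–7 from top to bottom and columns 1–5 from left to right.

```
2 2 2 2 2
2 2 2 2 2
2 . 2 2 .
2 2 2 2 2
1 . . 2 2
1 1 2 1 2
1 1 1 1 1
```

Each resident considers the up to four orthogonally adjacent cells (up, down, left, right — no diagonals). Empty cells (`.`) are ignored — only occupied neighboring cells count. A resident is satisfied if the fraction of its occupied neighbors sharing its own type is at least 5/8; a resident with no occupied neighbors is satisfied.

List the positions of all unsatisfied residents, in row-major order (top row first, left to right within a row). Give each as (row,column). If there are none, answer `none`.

Row 1: (1,1)2 2/2 ✓ · (1,2)2 3/3 ✓ · (1,3)2 3/3 ✓ · (1,4)2 3/3 ✓ · (1,5)2 2/2 ✓
Row 2: (2,1)2 3/3 ✓ · (2,2)2 3/3 ✓ · (2,3)2 4/4 ✓ · (2,4)2 4/4 ✓ · (2,5)2 2/2 ✓
Row 3: (3,1)2 2/2 ✓ · (3,3)2 3/3 ✓ · (3,4)2 3/3 ✓
Row 4: (4,1)2 2/3 ✓ · (4,2)2 2/2 ✓ · (4,3)2 3/3 ✓ · (4,4)2 4/4 ✓ · (4,5)2 2/2 ✓
Row 5: (5,1)1 1/2 ✗ · (5,4)2 2/3 ✓ · (5,5)2 3/3 ✓
Row 6: (6,1)1 3/3 ✓ · (6,2)1 2/3 ✓ · (6,3)2 0/3 ✗ · (6,4)1 1/4 ✗ · (6,5)2 1/3 ✗
Row 7: (7,1)1 2/2 ✓ · (7,2)1 3/3 ✓ · (7,3)1 2/3 ✓ · (7,4)1 3/3 ✓ · (7,5)1 1/2 ✗

(5,1), (6,3), (6,4), (6,5), (7,5)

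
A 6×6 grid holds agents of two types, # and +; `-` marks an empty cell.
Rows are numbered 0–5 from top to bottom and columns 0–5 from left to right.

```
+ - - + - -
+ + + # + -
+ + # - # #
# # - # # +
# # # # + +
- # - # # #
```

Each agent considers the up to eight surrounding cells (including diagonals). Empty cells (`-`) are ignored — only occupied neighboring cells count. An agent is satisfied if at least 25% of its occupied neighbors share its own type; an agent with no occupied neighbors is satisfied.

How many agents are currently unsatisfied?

(0,0)+ 2/2 satisfied
(0,3)+ 2/3 satisfied
(1,0)+ 4/4 satisfied
(1,1)+ 5/6 satisfied
(1,2)+ 3/5 satisfied
(1,3)# 2/5 satisfied
(1,4)+ 1/4 satisfied
(2,0)+ 3/5 satisfied
(2,1)+ 4/7 satisfied
(2,2)# 3/6 satisfied
(2,4)# 4/6 satisfied
(2,5)# 2/4 satisfied
(3,0)# 3/5 satisfied
(3,1)# 5/7 satisfied
(3,3)# 5/6 satisfied
(3,4)# 4/7 satisfied
(3,5)+ 2/5 satisfied
(4,0)# 4/4 satisfied
(4,1)# 5/5 satisfied
(4,2)# 6/6 satisfied
(4,3)# 5/6 satisfied
(4,4)+ 2/8 satisfied
(4,5)+ 2/5 satisfied
(5,1)# 3/3 satisfied
(5,3)# 3/4 satisfied
(5,4)# 3/5 satisfied
(5,5)# 1/3 satisfied
Every one meets the threshold.

0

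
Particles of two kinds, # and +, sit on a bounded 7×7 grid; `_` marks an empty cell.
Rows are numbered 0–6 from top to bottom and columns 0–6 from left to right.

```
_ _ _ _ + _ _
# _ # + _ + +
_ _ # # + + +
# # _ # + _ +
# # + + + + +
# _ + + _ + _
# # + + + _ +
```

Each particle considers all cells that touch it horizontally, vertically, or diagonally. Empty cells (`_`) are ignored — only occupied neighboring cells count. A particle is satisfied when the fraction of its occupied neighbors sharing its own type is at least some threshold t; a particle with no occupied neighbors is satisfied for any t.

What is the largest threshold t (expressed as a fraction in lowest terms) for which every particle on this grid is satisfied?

Row 0: (0,4)+ 2/2
Row 1: (1,0)# — no occupied neighbors · (1,2)# 2/3 · (1,3)+ 2/5 · (1,5)+ 5/5 · (1,6)+ 3/3
Row 2: (2,2)# 4/5 · (2,3)# 3/6 · (2,4)+ 4/6 · (2,5)+ 6/6 · (2,6)+ 4/4
Row 3: (3,0)# 3/3 · (3,1)# 4/5 · (3,3)# 2/7 · (3,4)+ 5/7 · (3,6)+ 4/4
Row 4: (4,0)# 4/4 · (4,1)# 4/6 · (4,2)+ 3/6 · (4,3)+ 5/6 · (4,4)+ 5/6 · (4,5)+ 5/5 · (4,6)+ 3/3
Row 5: (5,0)# 4/4 · (5,2)+ 5/7 · (5,3)+ 7/7 · (5,5)+ 5/5
Row 6: (6,0)# 2/2 · (6,1)# 2/4 · (6,2)+ 3/4 · (6,3)+ 4/4 · (6,4)+ 3/3 · (6,6)+ 1/1
The smallest same-type fraction is 2/7 at (3,3), which reduces to 2/7. Any threshold above that leaves this particle unsatisfied.

2/7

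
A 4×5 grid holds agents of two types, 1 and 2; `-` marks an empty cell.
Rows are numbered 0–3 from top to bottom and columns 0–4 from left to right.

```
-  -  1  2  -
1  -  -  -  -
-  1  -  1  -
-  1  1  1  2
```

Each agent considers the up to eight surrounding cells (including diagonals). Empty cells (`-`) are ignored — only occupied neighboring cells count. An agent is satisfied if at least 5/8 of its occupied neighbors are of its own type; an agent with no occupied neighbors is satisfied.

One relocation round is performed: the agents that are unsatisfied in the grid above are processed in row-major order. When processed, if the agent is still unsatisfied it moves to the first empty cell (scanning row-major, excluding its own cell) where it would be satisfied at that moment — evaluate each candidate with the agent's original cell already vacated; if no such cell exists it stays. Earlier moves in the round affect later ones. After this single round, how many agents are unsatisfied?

Initially unsatisfied (in order): (0,2), (0,3), (3,4).
  (0,2) → (0,0).
  (0,3): now satisfied by earlier moves; stays.
  (3,4) → (0,2).
Resulting grid:
1 - 2 2 -
1 - - - -
- 1 - 1 -
- 1 1 1 -
All satisfied now.

0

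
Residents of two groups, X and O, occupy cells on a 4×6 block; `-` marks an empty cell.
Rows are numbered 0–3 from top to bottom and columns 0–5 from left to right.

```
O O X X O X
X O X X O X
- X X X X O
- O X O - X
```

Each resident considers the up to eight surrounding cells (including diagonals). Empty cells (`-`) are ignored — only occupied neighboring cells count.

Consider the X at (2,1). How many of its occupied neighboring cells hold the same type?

4

Occupied neighbors of (2,1): (1,0)=X, (1,1)=O, (1,2)=X, (2,2)=X, (3,1)=O, (3,2)=X.
Same type (X): 4 of 6.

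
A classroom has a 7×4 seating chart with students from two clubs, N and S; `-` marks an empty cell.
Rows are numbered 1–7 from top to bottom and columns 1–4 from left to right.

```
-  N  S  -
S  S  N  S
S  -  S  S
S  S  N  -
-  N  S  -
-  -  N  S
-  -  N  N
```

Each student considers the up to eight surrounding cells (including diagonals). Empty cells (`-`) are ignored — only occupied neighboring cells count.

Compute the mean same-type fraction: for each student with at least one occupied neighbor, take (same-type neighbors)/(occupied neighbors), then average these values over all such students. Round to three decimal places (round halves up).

0.538

Row 1: (1,2)N 1/4 · (1,3)S 2/4
Row 2: (2,1)S 2/3 · (2,2)S 4/6 · (2,3)N 1/6 · (2,4)S 3/4
Row 3: (3,1)S 4/4 · (3,3)S 4/6 · (3,4)S 2/4
Row 4: (4,1)S 2/3 · (4,2)S 4/6 · (4,3)N 1/5
Row 5: (5,2)N 2/5 · (5,3)S 2/5
Row 6: (6,3)N 3/5 · (6,4)S 1/4
Row 7: (7,3)N 2/3 · (7,4)N 2/3
Sum over 18 students: 1/4 + 2/4 + 2/3 + 4/6 + 1/6 + 3/4 + 4/4 + 4/6 + 2/4 + 2/3 + 4/6 + 1/5 + 2/5 + 2/5 + 3/5 + 1/4 + 2/3 + 2/3 = 581/60; mean = 581/60 ÷ 18 = 581/1080 = 0.537962… → 0.538.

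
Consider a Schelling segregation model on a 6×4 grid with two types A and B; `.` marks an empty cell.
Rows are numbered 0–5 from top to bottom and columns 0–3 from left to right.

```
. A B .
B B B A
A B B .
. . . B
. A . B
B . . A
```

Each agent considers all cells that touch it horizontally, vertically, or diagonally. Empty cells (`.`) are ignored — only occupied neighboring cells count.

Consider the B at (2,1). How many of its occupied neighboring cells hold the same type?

Occupied neighbors of (2,1): (1,0)=B, (1,1)=B, (1,2)=B, (2,0)=A, (2,2)=B.
Same type (B): 4 of 5.

4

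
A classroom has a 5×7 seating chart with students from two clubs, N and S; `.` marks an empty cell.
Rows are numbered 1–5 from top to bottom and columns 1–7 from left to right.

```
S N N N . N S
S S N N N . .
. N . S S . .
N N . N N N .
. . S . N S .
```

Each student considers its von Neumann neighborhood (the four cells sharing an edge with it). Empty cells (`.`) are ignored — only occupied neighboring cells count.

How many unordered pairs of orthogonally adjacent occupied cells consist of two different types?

Scan each occupied cell's neighbors to the right and below so each pair is counted once.
From row 1: 3 unlike of 8 pairs (running 3/8).
From row 2: 4 unlike of 7 pairs (running 7/15).
From row 3: 2 unlike of 4 pairs (running 9/19).
From row 4: 1 unlike of 5 pairs (running 10/24).
From row 5: 1 unlike of 1 pairs (running 11/25).
Total adjacent occupied pairs: 25; unlike-type pairs: 11.

11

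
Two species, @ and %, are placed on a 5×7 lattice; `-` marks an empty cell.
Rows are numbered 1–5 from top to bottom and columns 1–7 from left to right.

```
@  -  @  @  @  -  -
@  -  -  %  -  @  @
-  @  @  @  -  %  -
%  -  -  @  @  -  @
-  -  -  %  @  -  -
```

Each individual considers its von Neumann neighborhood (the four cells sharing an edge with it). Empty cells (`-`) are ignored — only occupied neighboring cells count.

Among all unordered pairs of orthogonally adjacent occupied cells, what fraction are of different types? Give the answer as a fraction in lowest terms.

5/14

Scan each occupied cell's neighbors to the right and below so each pair is counted once.
Row 1: @(1,1)–@(2,1)= @(1,3)–@(1,4)= @(1,4)–@(1,5)= @(1,4)–%(2,4)≠  → 1/4 unlike.
Row 2: %(2,4)–@(3,4)≠ @(2,6)–@(2,7)= @(2,6)–%(3,6)≠  → 2/3 unlike.
Row 3: @(3,2)–@(3,3)= @(3,3)–@(3,4)= @(3,4)–@(4,4)=  → 0/3 unlike.
Row 4: @(4,4)–@(4,5)= @(4,4)–%(5,4)≠ @(4,5)–@(5,5)=  → 1/3 unlike.
Row 5: %(5,4)–@(5,5)≠  → 1/1 unlike.
Total adjacent occupied pairs: 14; unlike-type pairs: 5.
5/14 is already in lowest terms.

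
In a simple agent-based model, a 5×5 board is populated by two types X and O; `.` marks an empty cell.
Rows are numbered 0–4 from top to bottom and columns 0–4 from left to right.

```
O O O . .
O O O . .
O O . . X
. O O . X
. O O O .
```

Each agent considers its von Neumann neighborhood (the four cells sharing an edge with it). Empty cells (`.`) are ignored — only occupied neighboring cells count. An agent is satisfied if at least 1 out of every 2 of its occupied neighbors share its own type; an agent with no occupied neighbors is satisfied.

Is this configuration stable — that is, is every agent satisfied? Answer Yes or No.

(0,0)O 2/2 ok
(0,1)O 3/3 ok
(0,2)O 2/2 ok
(1,0)O 3/3 ok
(1,1)O 4/4 ok
(1,2)O 2/2 ok
(2,0)O 2/2 ok
(2,1)O 3/3 ok
(2,4)X 1/1 ok
(3,1)O 3/3 ok
(3,2)O 2/2 ok
(3,4)X 1/1 ok
(4,1)O 2/2 ok
(4,2)O 3/3 ok
(4,3)O 1/1 ok
All meet the threshold, so the configuration is stable.

Yes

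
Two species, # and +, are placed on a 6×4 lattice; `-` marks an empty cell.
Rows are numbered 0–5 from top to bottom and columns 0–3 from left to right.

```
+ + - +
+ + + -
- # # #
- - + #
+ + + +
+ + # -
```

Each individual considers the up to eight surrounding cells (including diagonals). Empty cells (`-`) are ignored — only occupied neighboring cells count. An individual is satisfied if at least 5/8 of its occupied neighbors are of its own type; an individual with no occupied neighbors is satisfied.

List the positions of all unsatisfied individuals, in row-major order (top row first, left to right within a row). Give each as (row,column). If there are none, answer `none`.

(1,2), (2,1), (2,2), (2,3), (3,2), (3,3), (4,3), (5,2)

Row 0: (0,0)+ 3/3 satisfied · (0,1)+ 4/4 satisfied · (0,3)+ 1/1 satisfied
Row 1: (1,0)+ 3/4 satisfied · (1,1)+ 4/6 satisfied · (1,2)+ 3/6 not
Row 2: (2,1)# 1/5 not · (2,2)# 3/6 not · (2,3)# 2/4 not
Row 3: (3,2)+ 3/7 not · (3,3)# 2/5 not
Row 4: (4,0)+ 3/3 satisfied · (4,1)+ 5/6 satisfied · (4,2)+ 4/6 satisfied · (4,3)+ 2/4 not
Row 5: (5,0)+ 3/3 satisfied · (5,1)+ 4/5 satisfied · (5,2)# 0/4 not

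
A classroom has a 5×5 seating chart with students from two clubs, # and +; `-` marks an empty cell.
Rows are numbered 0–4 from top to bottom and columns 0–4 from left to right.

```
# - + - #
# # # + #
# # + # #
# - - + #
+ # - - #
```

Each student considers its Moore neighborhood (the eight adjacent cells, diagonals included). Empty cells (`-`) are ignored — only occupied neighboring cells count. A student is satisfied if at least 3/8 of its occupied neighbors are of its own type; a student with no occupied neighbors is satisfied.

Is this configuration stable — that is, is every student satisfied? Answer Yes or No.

Row 0: (0,0)# 2/2 ✓ · (0,2)+ 1/3 ✗ · (0,4)# 1/2 ✓
Row 1: (1,0)# 4/4 ✓ · (1,1)# 5/7 ✓ · (1,2)# 3/6 ✓ · (1,3)+ 2/7 ✗ · (1,4)# 3/4 ✓
Row 2: (2,0)# 4/4 ✓ · (2,1)# 5/6 ✓ · (2,2)+ 2/6 ✗ · (2,3)# 4/7 ✓ · (2,4)# 3/5 ✓
Row 3: (3,0)# 3/4 ✓ · (3,3)+ 1/5 ✗ · (3,4)# 3/4 ✓
Row 4: (4,0)+ 0/2 ✗ · (4,1)# 1/2 ✓ · (4,4)# 1/2 ✓
For instance (0,2) has only 1/3 same-type neighbors, below 3/8.

No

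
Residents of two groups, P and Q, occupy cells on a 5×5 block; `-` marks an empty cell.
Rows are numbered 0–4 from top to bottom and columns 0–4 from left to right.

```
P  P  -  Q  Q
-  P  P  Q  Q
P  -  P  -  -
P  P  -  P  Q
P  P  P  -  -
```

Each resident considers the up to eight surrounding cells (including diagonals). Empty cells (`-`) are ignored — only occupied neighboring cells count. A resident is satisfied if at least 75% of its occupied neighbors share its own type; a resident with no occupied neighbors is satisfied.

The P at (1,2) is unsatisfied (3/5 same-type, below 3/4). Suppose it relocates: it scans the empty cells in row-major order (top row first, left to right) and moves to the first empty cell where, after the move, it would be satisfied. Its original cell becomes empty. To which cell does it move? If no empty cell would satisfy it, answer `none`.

(1,0)

Vacating (1,2). Empty cells in order:
  (0,2): 2/4 same-type → still unsatisfied.
  (1,0): 4/4 same-type → satisfied — stop here.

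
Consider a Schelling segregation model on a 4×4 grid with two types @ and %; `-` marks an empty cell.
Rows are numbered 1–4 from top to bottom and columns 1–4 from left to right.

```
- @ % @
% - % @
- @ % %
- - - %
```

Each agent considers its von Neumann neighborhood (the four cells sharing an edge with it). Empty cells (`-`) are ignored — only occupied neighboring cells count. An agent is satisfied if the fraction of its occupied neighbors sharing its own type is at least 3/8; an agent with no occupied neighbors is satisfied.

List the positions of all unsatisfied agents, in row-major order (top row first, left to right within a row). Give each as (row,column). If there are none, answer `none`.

(1,2), (1,3), (2,4), (3,2)

Row 1: (1,2)@ 0/1 unhappy · (1,3)% 1/3 unhappy · (1,4)@ 1/2 ok
Row 2: (2,1)% 0/0 ok · (2,3)% 2/3 ok · (2,4)@ 1/3 unhappy
Row 3: (3,2)@ 0/1 unhappy · (3,3)% 2/3 ok · (3,4)% 2/3 ok
Row 4: (4,4)% 1/1 ok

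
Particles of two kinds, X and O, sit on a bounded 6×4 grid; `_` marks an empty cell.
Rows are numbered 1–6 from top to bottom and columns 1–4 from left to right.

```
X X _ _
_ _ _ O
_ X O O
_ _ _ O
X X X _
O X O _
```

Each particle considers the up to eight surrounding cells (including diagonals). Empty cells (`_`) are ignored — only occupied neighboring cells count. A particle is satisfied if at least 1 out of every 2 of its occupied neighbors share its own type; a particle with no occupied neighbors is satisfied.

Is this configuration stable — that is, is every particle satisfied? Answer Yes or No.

(1,1)X 1/1 ✓
(1,2)X 1/1 ✓
(2,4)O 2/2 ✓
(3,2)X 0/1 ✗
(3,3)O 3/4 ✓
(3,4)O 3/3 ✓
(4,4)O 2/3 ✓
(5,1)X 2/3 ✓
(5,2)X 3/5 ✓
(5,3)X 2/4 ✓
(6,1)O 0/3 ✗
(6,2)X 3/5 ✓
(6,3)O 0/3 ✗
For instance (3,2) has only 0/1 same-type neighbors, below 1/2.

No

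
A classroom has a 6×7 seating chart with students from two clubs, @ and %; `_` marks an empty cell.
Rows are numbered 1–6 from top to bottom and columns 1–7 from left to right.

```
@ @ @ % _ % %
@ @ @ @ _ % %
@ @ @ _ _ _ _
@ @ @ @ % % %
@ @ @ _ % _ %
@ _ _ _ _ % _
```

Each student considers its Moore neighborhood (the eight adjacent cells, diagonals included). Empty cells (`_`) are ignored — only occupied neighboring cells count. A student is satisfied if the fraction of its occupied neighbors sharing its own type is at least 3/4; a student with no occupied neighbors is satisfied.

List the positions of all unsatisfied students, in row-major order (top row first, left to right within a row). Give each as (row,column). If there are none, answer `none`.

(1,4), (4,4), (4,5)

(1,1)@ 3/3 ✓
(1,2)@ 5/5 ✓
(1,3)@ 4/5 ✓
(1,4)% 0/3 ✗
(1,6)% 3/3 ✓
(1,7)% 3/3 ✓
(2,1)@ 5/5 ✓
(2,2)@ 8/8 ✓
(2,3)@ 6/7 ✓
(2,4)@ 3/4 ✓
(2,6)% 3/3 ✓
(2,7)% 3/3 ✓
(3,1)@ 5/5 ✓
(3,2)@ 8/8 ✓
(3,3)@ 7/7 ✓
(4,1)@ 5/5 ✓
(4,2)@ 8/8 ✓
(4,3)@ 6/6 ✓
(4,4)@ 3/5 ✗
(4,5)% 2/3 ✗
(4,6)% 4/4 ✓
(4,7)% 2/2 ✓
(5,1)@ 4/4 ✓
(5,2)@ 6/6 ✓
(5,3)@ 4/4 ✓
(5,5)% 3/4 ✓
(5,7)% 3/3 ✓
(6,1)@ 2/2 ✓
(6,6)% 2/2 ✓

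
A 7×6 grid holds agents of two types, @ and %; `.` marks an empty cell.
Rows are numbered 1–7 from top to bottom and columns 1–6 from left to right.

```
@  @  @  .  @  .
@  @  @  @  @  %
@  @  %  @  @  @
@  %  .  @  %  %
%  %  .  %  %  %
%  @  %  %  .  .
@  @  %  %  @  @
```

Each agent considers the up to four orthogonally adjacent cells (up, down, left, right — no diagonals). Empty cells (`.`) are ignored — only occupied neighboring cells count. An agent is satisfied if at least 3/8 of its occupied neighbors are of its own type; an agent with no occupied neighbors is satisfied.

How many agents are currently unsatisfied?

(1,1)@ 2/2 satisfied
(1,2)@ 3/3 satisfied
(1,3)@ 2/2 satisfied
(1,5)@ 1/1 satisfied
(2,1)@ 3/3 satisfied
(2,2)@ 4/4 satisfied
(2,3)@ 3/4 satisfied
(2,4)@ 3/3 satisfied
(2,5)@ 3/4 satisfied
(2,6)% 0/2 not
(3,1)@ 3/3 satisfied
(3,2)@ 2/4 satisfied
(3,3)% 0/3 not
(3,4)@ 3/4 satisfied
(3,5)@ 3/4 satisfied
(3,6)@ 1/3 not
(4,1)@ 1/3 not
(4,2)% 1/3 not
(4,4)@ 1/3 not
(4,5)% 2/4 satisfied
(4,6)% 2/3 satisfied
(5,1)% 2/3 satisfied
(5,2)% 2/3 satisfied
(5,4)% 2/3 satisfied
(5,5)% 3/3 satisfied
(5,6)% 2/2 satisfied
(6,1)% 1/3 not
(6,2)@ 1/4 not
(6,3)% 2/3 satisfied
(6,4)% 3/3 satisfied
(7,1)@ 1/2 satisfied
(7,2)@ 2/3 satisfied
(7,3)% 2/3 satisfied
(7,4)% 2/3 satisfied
(7,5)@ 1/2 satisfied
(7,6)@ 1/1 satisfied
Unsatisfied: (2,6), (3,3), (3,6), (4,1), (4,2), (4,4), (6,1), (6,2) — 8 in total.

8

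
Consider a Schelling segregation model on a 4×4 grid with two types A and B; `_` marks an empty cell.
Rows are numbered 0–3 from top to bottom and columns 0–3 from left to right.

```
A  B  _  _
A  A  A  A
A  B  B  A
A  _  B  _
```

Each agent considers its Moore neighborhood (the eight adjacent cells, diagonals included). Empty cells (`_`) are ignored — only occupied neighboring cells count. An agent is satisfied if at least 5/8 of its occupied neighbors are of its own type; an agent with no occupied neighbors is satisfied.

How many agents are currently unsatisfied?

Row 0: (0,0)A 2/3 ✓ · (0,1)B 0/4 ✗
Row 1: (1,0)A 3/5 ✗ · (1,1)A 4/7 ✗ · (1,2)A 3/6 ✗ · (1,3)A 2/3 ✓
Row 2: (2,0)A 3/4 ✓ · (2,1)B 2/7 ✗ · (2,2)B 2/6 ✗ · (2,3)A 2/4 ✗
Row 3: (3,0)A 1/2 ✗ · (3,2)B 2/3 ✓
Unsatisfied: (0,1), (1,0), (1,1), (1,2), (2,1), (2,2), (2,3), (3,0) — 8 in total.

8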